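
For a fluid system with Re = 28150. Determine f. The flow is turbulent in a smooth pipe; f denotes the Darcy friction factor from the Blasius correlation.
Formula: f = \frac{0.316}{Re^{0.25}}
f = 0.316/28150^0.25 = 0.0244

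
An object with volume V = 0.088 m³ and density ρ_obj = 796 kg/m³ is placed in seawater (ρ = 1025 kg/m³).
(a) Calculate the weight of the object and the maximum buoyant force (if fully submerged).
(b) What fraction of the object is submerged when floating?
(a) W=rho_obj*g*V=796*9.81*0.088=687.2 N; F_B(max)=rho*g*V=1025*9.81*0.088=884.9 N
(b) Floating fraction=rho_obj/rho=796/1025=0.777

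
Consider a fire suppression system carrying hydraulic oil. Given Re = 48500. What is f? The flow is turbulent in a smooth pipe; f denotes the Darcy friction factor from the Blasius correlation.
Formula: f = \frac{0.316}{Re^{0.25}}
f = 0.316/48500^0.25 = 0.02129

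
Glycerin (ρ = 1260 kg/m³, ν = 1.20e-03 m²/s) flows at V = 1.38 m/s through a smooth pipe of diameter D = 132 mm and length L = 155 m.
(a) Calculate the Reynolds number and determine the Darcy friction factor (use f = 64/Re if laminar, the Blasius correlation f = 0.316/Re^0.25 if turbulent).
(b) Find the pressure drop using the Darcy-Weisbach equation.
(a) Re = V·D/ν = 1.38·0.132/1.20e-03 = 151.8 → laminar (Re < 2300); f = 64/Re = 64/151.8 = 0.42161
(b) Darcy-Weisbach: ΔP = f·(L/D)·½ρV²/1000 = 0.42161·(155/0.132)·½·1260·1.38²/1000 = 594 kPa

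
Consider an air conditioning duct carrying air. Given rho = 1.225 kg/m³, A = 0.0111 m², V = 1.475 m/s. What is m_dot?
Formula: \dot{m} = \rho A V
m_dot = 1.225·0.0111·1.475 = 0.02006 kg/s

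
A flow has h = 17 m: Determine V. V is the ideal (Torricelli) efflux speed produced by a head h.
Formula: V = \sqrt{2 g h}
V = √(2·9.81·17) = 18.26 m/s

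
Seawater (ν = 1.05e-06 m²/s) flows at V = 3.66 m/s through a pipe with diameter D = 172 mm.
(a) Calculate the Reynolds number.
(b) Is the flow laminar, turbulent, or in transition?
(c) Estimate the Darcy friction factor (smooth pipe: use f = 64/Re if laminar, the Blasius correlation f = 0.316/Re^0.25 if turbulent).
(a) Re = V·D/ν = 3.66·0.172/1.05e-06 = 599540
(b) Flow regime: turbulent (Re > 4000)
(c) Friction factor: f = 0.316/Re^0.25 = 0.316/599540^0.25 = 0.01136 (Blasius is strictly valid for Re ≲ 1e5; used here as the smooth-pipe estimate the problem specifies)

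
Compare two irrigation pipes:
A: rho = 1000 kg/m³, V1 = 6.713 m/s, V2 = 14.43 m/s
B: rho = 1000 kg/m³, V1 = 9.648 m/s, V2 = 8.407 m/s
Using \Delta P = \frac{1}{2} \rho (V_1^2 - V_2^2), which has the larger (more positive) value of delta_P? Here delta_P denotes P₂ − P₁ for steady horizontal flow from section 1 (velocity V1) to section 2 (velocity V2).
delta_P(A) = -81.58 kPa, delta_P(B) = 11.2 kPa. Answer: B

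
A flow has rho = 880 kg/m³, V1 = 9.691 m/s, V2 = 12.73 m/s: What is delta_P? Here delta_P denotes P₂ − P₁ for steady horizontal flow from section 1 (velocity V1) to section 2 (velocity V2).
Formula: \Delta P = \frac{1}{2} \rho (V_1^2 - V_2^2)
delta_P = 0.5·880·(9.691² − 12.73²)/1000 = -29.98 kPa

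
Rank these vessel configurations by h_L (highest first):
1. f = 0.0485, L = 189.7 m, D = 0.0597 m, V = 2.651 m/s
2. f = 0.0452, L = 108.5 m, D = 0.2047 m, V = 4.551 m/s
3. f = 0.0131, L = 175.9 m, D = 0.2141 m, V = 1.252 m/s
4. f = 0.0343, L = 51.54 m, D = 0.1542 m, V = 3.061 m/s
Case 1: h_L = 55.2 m
Case 2: h_L = 25.29 m
Case 3: h_L = 0.8599 m
Case 4: h_L = 5.475 m
Ranking (highest first): 1, 2, 4, 3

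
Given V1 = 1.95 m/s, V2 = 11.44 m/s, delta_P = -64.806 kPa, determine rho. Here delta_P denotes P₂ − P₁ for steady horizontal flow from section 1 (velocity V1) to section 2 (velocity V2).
Formula: \Delta P = \frac{1}{2} \rho (V_1^2 - V_2^2)
Substituting knowns: -64.806 = 0.5·rho·(1.95² − 11.44²)/1000
Solving for rho: rho = 2·(-64.806·1000)/(1.95² − 11.44²) = 1020 kg/m³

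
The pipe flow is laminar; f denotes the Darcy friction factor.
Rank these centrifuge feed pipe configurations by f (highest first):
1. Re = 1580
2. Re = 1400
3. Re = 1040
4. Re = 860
Case 1: f = 0.04051
Case 2: f = 0.04571
Case 3: f = 0.06154
Case 4: f = 0.07442
Ranking (highest first): 4, 3, 2, 1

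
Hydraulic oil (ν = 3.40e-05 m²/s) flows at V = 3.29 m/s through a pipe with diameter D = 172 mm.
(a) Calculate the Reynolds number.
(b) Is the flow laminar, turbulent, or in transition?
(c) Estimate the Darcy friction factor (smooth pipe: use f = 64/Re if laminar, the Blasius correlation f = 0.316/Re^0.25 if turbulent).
(a) Re = V·D/ν = 3.29·0.172/3.40e-05 = 16644
(b) Flow regime: turbulent (Re > 4000)
(c) Friction factor: f = 0.316/Re^0.25 = 0.316/16644^0.25 = 0.02782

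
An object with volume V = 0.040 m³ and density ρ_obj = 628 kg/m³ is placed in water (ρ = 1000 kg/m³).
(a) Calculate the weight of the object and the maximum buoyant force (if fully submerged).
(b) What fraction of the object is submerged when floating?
(a) W=rho_obj*g*V=628*9.81*0.040=246.4 N; F_B(max)=rho*g*V=1000*9.81*0.040=392.4 N
(b) Floating fraction=rho_obj/rho=628/1000=0.628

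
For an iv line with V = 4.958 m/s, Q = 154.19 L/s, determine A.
Formula: Q = A V
Substituting knowns: 154.19 = A·4.958·1000
Solving for A: A = (154.19/1000)/4.958 = 0.0311 m²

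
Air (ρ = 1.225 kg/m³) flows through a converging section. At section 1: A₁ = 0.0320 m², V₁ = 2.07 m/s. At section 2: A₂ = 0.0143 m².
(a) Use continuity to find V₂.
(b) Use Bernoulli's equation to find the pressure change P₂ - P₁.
(a) Continuity: A₁V₁=A₂V₂ -> V₂=A₁V₁/A₂=0.0320*2.07/0.0143=4.63 m/s
(b) Bernoulli: P₂-P₁=0.5*rho*(V₁^2-V₂^2)/1000=0.5*1.225*(2.07^2-4.63^2)/1000=-0.01051 kPa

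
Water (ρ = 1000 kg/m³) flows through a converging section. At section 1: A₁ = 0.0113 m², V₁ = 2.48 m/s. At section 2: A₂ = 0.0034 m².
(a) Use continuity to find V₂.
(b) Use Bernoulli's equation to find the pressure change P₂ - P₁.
(a) Continuity: A₁V₁=A₂V₂ -> V₂=A₁V₁/A₂=0.0113*2.48/0.0034=8.24 m/s
(b) Bernoulli: P₂-P₁=0.5*rho*(V₁^2-V₂^2)/1000=0.5*1000*(2.48^2-8.24^2)/1000=-30.87 kPa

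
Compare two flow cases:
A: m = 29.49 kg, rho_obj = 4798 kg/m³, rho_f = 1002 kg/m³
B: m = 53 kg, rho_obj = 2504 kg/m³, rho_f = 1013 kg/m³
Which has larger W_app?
W_app(A) = 228.9 N, W_app(B) = 309.6 N. Answer: B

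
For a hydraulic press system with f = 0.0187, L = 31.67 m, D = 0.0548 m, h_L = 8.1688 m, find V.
Formula: h_L = f \frac{L}{D} \frac{V^2}{2g}
Substituting knowns: 8.1688 = 0.0187·(31.67/0.0548)·V²/(2·9.81)
Solving for V: V = √(8.1688·2·9.81/(0.0187·(31.67/0.0548))) = 3.851 m/s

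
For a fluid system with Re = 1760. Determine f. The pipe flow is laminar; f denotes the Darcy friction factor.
Formula: f = \frac{64}{Re}
f = 64/1760 = 0.03636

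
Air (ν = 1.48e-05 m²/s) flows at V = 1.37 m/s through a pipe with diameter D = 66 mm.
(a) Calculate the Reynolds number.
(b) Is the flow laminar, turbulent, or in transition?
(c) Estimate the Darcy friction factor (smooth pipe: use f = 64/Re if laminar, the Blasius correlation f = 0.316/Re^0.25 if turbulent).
(a) Re = V·D/ν = 1.37·0.066/1.48e-05 = 6109.5
(b) Flow regime: turbulent (Re > 4000)
(c) Friction factor: f = 0.316/Re^0.25 = 0.316/6109.5^0.25 = 0.03574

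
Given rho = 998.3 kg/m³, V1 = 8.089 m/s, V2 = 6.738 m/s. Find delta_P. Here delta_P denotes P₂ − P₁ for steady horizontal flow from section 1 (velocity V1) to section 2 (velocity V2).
Formula: \Delta P = \frac{1}{2} \rho (V_1^2 - V_2^2)
delta_P = 0.5·998.3·(8.089² − 6.738²)/1000 = 9.999 kPa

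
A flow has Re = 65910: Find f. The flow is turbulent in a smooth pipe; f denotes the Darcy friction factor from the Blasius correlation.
Formula: f = \frac{0.316}{Re^{0.25}}
f = 0.316/65910^0.25 = 0.01972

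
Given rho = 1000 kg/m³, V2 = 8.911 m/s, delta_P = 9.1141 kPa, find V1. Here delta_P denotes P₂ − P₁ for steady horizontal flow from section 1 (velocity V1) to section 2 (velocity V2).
Formula: \Delta P = \frac{1}{2} \rho (V_1^2 - V_2^2)
Substituting knowns: 9.1141 = 0.5·1000·(V1² − 8.911²)/1000
Solving for V1: V1 = √(8.911² + 2·(9.1141·1000)/1000) = 9.881 m/s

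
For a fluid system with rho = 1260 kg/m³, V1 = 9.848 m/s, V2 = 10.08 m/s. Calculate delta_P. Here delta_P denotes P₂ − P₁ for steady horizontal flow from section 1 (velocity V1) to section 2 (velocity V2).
Formula: \Delta P = \frac{1}{2} \rho (V_1^2 - V_2^2)
delta_P = 0.5·1260·(9.848² − 10.08²)/1000 = -2.913 kPa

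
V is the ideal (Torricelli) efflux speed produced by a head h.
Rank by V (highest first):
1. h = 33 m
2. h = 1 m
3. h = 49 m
Case 1: V = 25.45 m/s
Case 2: V = 4.429 m/s
Case 3: V = 31.01 m/s
Ranking (highest first): 3, 1, 2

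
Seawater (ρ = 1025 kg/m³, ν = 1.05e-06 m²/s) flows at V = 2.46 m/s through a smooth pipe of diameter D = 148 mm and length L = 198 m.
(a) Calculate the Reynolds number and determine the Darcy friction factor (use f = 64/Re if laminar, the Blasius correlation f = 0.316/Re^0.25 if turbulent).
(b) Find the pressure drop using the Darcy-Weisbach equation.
(a) Re = V·D/ν = 2.46·0.148/1.05e-06 = 346740 → turbulent (Re > 4000); f = 0.316/Re^0.25 = 0.316/346740^0.25 = 0.013022 (Blasius is strictly valid for Re ≲ 1e5; used here as the smooth-pipe estimate the problem specifies)
(b) Darcy-Weisbach: ΔP = f·(L/D)·½ρV²/1000 = 0.013022·(198/0.148)·½·1025·2.46²/1000 = 54.03 kPa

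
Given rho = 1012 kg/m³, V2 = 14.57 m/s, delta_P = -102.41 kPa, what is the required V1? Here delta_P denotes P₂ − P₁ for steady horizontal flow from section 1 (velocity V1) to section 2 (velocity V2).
Formula: \Delta P = \frac{1}{2} \rho (V_1^2 - V_2^2)
Substituting knowns: -102.41 = 0.5·1012·(V1² − 14.57²)/1000
Solving for V1: V1 = √(14.57² + 2·(-102.41·1000)/1012) = 3.145 m/s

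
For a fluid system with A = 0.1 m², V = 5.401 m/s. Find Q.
Formula: Q = A V
Q = 0.1·5.401·1000 = 540.1 L/s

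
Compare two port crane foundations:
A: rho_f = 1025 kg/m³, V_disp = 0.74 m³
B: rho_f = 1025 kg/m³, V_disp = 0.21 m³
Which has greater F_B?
F_B(A) = 7441 N, F_B(B) = 2112 N. Answer: A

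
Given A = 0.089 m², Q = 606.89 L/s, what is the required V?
Formula: Q = A V
Substituting knowns: 606.89 = 0.089·V·1000
Solving for V: V = (606.89/1000)/0.089 = 6.819 m/s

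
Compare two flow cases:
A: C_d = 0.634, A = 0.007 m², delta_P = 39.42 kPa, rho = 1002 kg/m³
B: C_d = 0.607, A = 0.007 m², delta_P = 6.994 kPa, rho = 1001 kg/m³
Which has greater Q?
Q(A) = 39.37 L/s, Q(B) = 15.88 L/s. Answer: A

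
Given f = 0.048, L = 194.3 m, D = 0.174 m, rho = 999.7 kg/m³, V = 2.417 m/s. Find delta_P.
Formula: \Delta P = f \frac{L}{D} \frac{\rho V^2}{2}
delta_P = 0.048·(194.3/0.174)·0.5·999.7·2.417²/1000 = 156.5 kPa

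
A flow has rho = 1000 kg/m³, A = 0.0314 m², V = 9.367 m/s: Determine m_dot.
Formula: \dot{m} = \rho A V
m_dot = 1000·0.0314·9.367 = 294.1 kg/s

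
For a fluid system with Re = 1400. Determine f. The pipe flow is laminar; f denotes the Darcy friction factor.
Formula: f = \frac{64}{Re}
f = 64/1400 = 0.04571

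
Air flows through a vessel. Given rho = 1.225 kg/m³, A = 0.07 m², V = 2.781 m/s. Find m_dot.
Formula: \dot{m} = \rho A V
m_dot = 1.225·0.07·2.781 = 0.2385 kg/s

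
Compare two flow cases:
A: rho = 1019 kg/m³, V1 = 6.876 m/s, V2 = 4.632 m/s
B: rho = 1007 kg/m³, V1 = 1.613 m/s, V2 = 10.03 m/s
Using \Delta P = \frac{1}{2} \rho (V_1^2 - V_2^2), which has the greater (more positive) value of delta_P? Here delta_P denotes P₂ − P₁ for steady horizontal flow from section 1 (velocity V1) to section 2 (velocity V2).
delta_P(A) = 13.16 kPa, delta_P(B) = -49.34 kPa. Answer: A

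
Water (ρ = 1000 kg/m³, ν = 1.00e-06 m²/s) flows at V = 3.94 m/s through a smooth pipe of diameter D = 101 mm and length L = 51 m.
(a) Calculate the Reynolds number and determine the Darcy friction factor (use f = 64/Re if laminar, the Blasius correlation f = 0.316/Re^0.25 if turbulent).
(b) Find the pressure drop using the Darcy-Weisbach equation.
(a) Re = V·D/ν = 3.94·0.101/1.00e-06 = 397940 → turbulent (Re > 4000); f = 0.316/Re^0.25 = 0.316/397940^0.25 = 0.012582 (Blasius is strictly valid for Re ≲ 1e5; used here as the smooth-pipe estimate the problem specifies)
(b) Darcy-Weisbach: ΔP = f·(L/D)·½ρV²/1000 = 0.012582·(51/0.101)·½·1000·3.94²/1000 = 49.31 kPa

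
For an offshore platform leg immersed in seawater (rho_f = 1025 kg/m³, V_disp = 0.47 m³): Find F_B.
Formula: F_B = \rho_f g V_{disp}
F_B = 1025·9.81·0.47 = 4726 N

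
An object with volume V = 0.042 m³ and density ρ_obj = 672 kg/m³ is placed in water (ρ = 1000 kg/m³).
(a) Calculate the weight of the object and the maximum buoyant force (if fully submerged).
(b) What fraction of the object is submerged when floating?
(a) W=rho_obj*g*V=672*9.81*0.042=276.9 N; F_B(max)=rho*g*V=1000*9.81*0.042=412.0 N
(b) Floating fraction=rho_obj/rho=672/1000=0.672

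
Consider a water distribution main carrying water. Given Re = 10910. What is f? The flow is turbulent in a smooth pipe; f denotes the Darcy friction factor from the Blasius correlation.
Formula: f = \frac{0.316}{Re^{0.25}}
f = 0.316/10910^0.25 = 0.03092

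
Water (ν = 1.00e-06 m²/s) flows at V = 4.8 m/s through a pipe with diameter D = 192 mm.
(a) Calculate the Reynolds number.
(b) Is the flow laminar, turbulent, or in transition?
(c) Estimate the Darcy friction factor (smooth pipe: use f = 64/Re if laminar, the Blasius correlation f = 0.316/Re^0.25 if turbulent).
(a) Re = V·D/ν = 4.8·0.192/1.00e-06 = 921600
(b) Flow regime: turbulent (Re > 4000)
(c) Friction factor: f = 0.316/Re^0.25 = 0.316/921600^0.25 = 0.0102 (Blasius is strictly valid for Re ≲ 1e5; used here as the smooth-pipe estimate the problem specifies)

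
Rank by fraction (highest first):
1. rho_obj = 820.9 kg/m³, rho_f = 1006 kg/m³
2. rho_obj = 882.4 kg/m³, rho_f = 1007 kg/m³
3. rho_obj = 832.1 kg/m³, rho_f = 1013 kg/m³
Case 1: fraction = 0.816
Case 2: fraction = 0.8763
Case 3: fraction = 0.8214
Ranking (highest first): 2, 3, 1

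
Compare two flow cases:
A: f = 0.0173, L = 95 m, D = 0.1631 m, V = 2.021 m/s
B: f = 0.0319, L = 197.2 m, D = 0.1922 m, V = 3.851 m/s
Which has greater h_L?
h_L(A) = 2.098 m, h_L(B) = 24.74 m. Answer: B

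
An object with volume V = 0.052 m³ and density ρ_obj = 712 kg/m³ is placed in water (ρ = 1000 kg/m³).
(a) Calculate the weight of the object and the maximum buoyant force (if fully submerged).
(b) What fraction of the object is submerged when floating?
(a) W=rho_obj*g*V=712*9.81*0.052=363.2 N; F_B(max)=rho*g*V=1000*9.81*0.052=510.1 N
(b) Floating fraction=rho_obj/rho=712/1000=0.712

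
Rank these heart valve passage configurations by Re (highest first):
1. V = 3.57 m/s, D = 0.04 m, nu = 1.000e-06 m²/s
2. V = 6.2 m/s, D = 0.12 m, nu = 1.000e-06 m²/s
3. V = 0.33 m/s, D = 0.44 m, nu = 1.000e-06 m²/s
Case 1: Re = 142800
Case 2: Re = 744000
Case 3: Re = 145200
Ranking (highest first): 2, 3, 1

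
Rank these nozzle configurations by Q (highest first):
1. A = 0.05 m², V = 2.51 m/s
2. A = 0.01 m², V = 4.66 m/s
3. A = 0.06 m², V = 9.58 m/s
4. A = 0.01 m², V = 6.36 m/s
Case 1: Q = 125.5 L/s
Case 2: Q = 46.6 L/s
Case 3: Q = 574.8 L/s
Case 4: Q = 63.6 L/s
Ranking (highest first): 3, 1, 4, 2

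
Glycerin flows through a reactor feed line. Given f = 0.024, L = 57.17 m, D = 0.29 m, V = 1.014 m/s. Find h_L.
Formula: h_L = f \frac{L}{D} \frac{V^2}{2g}
h_L = 0.024·(57.17/0.29)·1.014²/(2·9.81) = 0.2479 m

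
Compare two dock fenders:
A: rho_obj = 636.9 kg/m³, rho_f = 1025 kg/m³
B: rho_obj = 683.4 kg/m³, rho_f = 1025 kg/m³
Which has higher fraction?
fraction(A) = 0.6214, fraction(B) = 0.6667. Answer: B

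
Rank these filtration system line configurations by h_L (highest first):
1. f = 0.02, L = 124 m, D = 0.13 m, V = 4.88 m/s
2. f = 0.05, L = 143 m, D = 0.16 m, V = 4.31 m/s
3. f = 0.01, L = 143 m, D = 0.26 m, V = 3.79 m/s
Case 1: h_L = 23.16 m
Case 2: h_L = 42.31 m
Case 3: h_L = 4.027 m
Ranking (highest first): 2, 1, 3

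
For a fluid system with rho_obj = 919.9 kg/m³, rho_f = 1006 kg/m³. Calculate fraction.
Formula: f_{sub} = \frac{\rho_{obj}}{\rho_f}
fraction = 919.9/1006 = 0.9144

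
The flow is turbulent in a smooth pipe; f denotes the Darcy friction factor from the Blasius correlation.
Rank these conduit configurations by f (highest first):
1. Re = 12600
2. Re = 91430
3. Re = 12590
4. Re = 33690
Case 1: f = 0.02983
Case 2: f = 0.01817
Case 3: f = 0.02983
Case 4: f = 0.02332
Ranking (highest first): 3, 1, 4, 2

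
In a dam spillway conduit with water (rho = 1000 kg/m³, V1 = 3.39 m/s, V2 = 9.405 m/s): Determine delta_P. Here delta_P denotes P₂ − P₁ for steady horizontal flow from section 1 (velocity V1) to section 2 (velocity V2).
Formula: \Delta P = \frac{1}{2} \rho (V_1^2 - V_2^2)
delta_P = 0.5·1000·(3.39² − 9.405²)/1000 = -38.48 kPa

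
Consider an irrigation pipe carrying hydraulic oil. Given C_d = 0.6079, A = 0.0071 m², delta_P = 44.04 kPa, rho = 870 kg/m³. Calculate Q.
Formula: Q = C_d A \sqrt{\frac{2 \Delta P}{\rho}}
Q = 0.6079·0.0071·√(2·(44.04·1000)/870)·1000 = 43.43 L/s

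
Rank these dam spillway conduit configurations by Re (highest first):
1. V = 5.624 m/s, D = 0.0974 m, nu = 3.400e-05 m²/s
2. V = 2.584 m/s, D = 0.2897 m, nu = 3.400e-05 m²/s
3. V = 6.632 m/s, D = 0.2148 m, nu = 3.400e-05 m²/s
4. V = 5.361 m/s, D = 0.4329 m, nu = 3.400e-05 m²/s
Case 1: Re = 16111
Case 2: Re = 22017
Case 3: Re = 41899
Case 4: Re = 68258
Ranking (highest first): 4, 3, 2, 1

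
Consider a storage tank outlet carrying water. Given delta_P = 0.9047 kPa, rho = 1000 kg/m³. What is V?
Formula: V = \sqrt{\frac{2 \Delta P}{\rho}}
V = √(2·(0.9047·1000)/1000) = 1.345 m/s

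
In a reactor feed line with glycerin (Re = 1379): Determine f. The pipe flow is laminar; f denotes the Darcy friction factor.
Formula: f = \frac{64}{Re}
f = 64/1379 = 0.04641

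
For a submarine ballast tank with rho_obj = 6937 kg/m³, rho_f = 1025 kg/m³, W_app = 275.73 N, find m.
Formula: W_{app} = mg\left(1 - \frac{\rho_f}{\rho_{obj}}\right)
Substituting knowns: 275.73 = m·9.81·(1 − 1025/6937)
Solving for m: m = 275.73/(9.81·(1 − 1025/6937)) = 32.98 kg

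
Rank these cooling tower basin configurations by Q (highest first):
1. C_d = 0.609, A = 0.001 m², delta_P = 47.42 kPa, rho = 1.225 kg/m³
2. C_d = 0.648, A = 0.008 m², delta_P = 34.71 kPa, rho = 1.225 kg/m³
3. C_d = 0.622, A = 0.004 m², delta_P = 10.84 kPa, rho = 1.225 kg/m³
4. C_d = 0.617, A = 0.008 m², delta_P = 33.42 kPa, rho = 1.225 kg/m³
Case 1: Q = 169.5 L/s
Case 2: Q = 1234 L/s
Case 3: Q = 331 L/s
Case 4: Q = 1153 L/s
Ranking (highest first): 2, 4, 3, 1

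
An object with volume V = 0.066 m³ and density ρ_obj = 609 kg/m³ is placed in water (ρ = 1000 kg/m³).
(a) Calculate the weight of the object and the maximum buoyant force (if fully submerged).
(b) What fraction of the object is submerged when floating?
(a) W=rho_obj*g*V=609*9.81*0.066=394.3 N; F_B(max)=rho*g*V=1000*9.81*0.066=647.5 N
(b) Floating fraction=rho_obj/rho=609/1000=0.609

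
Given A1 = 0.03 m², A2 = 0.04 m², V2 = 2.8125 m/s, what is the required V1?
Formula: V_2 = \frac{A_1 V_1}{A_2}
Substituting knowns: 2.8125 = 0.03·V1/0.04
Solving for V1: V1 = 2.8125·0.04/0.03 = 3.75 m/s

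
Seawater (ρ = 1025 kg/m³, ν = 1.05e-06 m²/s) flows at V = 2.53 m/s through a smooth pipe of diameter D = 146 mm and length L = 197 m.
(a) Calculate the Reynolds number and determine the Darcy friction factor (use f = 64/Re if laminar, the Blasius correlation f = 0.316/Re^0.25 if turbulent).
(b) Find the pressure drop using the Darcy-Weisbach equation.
(a) Re = V·D/ν = 2.53·0.146/1.05e-06 = 351790 → turbulent (Re > 4000); f = 0.316/Re^0.25 = 0.316/351790^0.25 = 0.012975 (Blasius is strictly valid for Re ≲ 1e5; used here as the smooth-pipe estimate the problem specifies)
(b) Darcy-Weisbach: ΔP = f·(L/D)·½ρV²/1000 = 0.012975·(197/0.146)·½·1025·2.53²/1000 = 57.43 kPa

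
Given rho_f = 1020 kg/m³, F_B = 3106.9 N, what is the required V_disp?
Formula: F_B = \rho_f g V_{disp}
Substituting knowns: 3106.9 = 1020·9.81·V_disp
Solving for V_disp: V_disp = 3106.9/(1020·9.81) = 0.3105 m³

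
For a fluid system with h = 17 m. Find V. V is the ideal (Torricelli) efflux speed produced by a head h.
Formula: V = \sqrt{2 g h}
V = √(2·9.81·17) = 18.26 m/s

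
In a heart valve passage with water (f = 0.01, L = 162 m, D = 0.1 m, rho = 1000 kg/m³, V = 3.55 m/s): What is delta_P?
Formula: \Delta P = f \frac{L}{D} \frac{\rho V^2}{2}
delta_P = 0.01·(162/0.1)·0.5·1000·3.55²/1000 = 102.1 kPa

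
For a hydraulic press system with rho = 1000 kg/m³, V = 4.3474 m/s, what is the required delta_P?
Formula: V = \sqrt{\frac{2 \Delta P}{\rho}}
Substituting knowns: 4.3474 = √(2·(delta_P·1000)/1000)
Solving for delta_P: delta_P = 4.3474²·1000/2/1000 = 9.45 kPa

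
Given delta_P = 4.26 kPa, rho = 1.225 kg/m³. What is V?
Formula: V = \sqrt{\frac{2 \Delta P}{\rho}}
V = √(2·(4.26·1000)/1.225) = 83.4 m/s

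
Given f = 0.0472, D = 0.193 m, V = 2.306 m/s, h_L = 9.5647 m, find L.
Formula: h_L = f \frac{L}{D} \frac{V^2}{2g}
Substituting knowns: 9.5647 = 0.0472·(L/0.193)·2.306²/(2·9.81)
Solving for L: L = 9.5647·2·9.81·0.193/(0.0472·2.306²) = 144.3 m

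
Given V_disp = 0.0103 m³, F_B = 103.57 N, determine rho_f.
Formula: F_B = \rho_f g V_{disp}
Substituting knowns: 103.57 = rho_f·9.81·0.0103
Solving for rho_f: rho_f = 103.57/(9.81·0.0103) = 1025 kg/m³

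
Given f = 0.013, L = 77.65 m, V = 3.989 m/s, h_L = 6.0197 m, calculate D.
Formula: h_L = f \frac{L}{D} \frac{V^2}{2g}
Substituting knowns: 6.0197 = 0.013·(77.65/D)·3.989²/(2·9.81)
Solving for D: D = 0.013·77.65·3.989²/(2·9.81·6.0197) = 0.136 m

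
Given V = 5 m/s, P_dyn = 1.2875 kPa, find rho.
Formula: P_{dyn} = \frac{1}{2} \rho V^2
Substituting knowns: 1.2875 = 0.5·rho·5²/1000
Solving for rho: rho = 2·(1.2875·1000)/5² = 103 kg/m³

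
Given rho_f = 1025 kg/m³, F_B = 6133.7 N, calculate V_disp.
Formula: F_B = \rho_f g V_{disp}
Substituting knowns: 6133.7 = 1025·9.81·V_disp
Solving for V_disp: V_disp = 6133.7/(1025·9.81) = 0.61 m³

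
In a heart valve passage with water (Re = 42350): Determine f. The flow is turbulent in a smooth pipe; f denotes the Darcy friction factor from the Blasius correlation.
Formula: f = \frac{0.316}{Re^{0.25}}
f = 0.316/42350^0.25 = 0.02203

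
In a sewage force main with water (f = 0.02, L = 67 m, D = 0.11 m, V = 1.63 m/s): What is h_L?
Formula: h_L = f \frac{L}{D} \frac{V^2}{2g}
h_L = 0.02·(67/0.11)·1.63²/(2·9.81) = 1.65 m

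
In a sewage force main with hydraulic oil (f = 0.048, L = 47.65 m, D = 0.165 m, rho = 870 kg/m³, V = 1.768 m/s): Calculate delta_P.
Formula: \Delta P = f \frac{L}{D} \frac{\rho V^2}{2}
delta_P = 0.048·(47.65/0.165)·0.5·870·1.768²/1000 = 18.85 kPa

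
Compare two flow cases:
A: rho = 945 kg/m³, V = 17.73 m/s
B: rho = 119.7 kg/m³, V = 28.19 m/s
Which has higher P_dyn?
P_dyn(A) = 148.5 kPa, P_dyn(B) = 47.56 kPa. Answer: A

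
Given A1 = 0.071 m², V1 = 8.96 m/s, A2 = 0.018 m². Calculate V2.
Formula: V_2 = \frac{A_1 V_1}{A_2}
V2 = 0.071·8.96/0.018 = 35.34 m/s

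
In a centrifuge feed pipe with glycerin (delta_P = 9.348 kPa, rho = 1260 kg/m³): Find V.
Formula: V = \sqrt{\frac{2 \Delta P}{\rho}}
V = √(2·(9.348·1000)/1260) = 3.852 m/s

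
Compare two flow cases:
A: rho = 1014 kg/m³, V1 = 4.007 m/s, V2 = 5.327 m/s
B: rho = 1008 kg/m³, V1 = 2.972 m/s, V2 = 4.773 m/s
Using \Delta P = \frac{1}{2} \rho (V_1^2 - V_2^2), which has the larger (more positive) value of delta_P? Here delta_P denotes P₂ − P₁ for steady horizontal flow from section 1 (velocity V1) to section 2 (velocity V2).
delta_P(A) = -6.247 kPa, delta_P(B) = -7.03 kPa. Answer: A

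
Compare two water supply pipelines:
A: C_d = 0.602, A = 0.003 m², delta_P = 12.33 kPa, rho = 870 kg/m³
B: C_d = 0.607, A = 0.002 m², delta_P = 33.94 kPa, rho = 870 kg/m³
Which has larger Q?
Q(A) = 9.615 L/s, Q(B) = 10.72 L/s. Answer: B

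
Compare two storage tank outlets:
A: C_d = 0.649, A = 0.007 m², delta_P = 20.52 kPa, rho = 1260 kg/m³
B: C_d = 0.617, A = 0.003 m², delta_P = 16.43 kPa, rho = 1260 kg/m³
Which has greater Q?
Q(A) = 25.93 L/s, Q(B) = 9.453 L/s. Answer: A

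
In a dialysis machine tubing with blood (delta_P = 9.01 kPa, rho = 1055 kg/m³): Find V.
Formula: V = \sqrt{\frac{2 \Delta P}{\rho}}
V = √(2·(9.01·1000)/1055) = 4.133 m/s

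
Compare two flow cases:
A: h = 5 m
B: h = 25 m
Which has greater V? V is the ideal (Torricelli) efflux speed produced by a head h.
V(A) = 9.905 m/s, V(B) = 22.15 m/s. Answer: B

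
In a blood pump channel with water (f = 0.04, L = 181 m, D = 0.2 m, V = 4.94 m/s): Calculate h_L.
Formula: h_L = f \frac{L}{D} \frac{V^2}{2g}
h_L = 0.04·(181/0.2)·4.94²/(2·9.81) = 45.03 m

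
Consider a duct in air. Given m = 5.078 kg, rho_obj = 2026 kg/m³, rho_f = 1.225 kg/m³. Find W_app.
Formula: W_{app} = mg\left(1 - \frac{\rho_f}{\rho_{obj}}\right)
W_app = 5.078·9.81·(1 − 1.225/2026) = 49.79 N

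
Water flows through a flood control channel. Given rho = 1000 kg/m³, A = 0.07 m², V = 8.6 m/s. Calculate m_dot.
Formula: \dot{m} = \rho A V
m_dot = 1000·0.07·8.6 = 602 kg/s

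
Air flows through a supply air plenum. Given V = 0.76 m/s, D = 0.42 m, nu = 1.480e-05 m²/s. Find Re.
Formula: Re = \frac{V D}{\nu}
Re = 0.76·0.42/1.480e-05 = 21568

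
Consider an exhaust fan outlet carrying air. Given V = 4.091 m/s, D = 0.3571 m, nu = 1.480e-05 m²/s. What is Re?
Formula: Re = \frac{V D}{\nu}
Re = 4.091·0.3571/1.480e-05 = 98709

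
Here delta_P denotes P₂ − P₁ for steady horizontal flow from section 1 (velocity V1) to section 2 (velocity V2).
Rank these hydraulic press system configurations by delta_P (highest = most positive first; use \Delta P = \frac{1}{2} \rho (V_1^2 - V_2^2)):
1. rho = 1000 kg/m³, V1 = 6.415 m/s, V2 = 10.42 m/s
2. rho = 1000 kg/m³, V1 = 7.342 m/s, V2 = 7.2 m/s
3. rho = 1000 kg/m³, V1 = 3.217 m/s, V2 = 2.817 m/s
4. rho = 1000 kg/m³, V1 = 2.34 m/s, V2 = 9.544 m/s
Case 1: delta_P = -33.71 kPa
Case 2: delta_P = 1.032 kPa
Case 3: delta_P = 1.207 kPa
Case 4: delta_P = -42.81 kPa
Ranking (highest first): 3, 2, 1, 4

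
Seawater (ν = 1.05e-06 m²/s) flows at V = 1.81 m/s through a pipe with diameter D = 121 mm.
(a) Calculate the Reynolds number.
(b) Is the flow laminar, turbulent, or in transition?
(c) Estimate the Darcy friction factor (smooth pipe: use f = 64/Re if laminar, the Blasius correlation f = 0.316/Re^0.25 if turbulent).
(a) Re = V·D/ν = 1.81·0.121/1.05e-06 = 208580
(b) Flow regime: turbulent (Re > 4000)
(c) Friction factor: f = 0.316/Re^0.25 = 0.316/208580^0.25 = 0.01479 (Blasius is strictly valid for Re ≲ 1e5; used here as the smooth-pipe estimate the problem specifies)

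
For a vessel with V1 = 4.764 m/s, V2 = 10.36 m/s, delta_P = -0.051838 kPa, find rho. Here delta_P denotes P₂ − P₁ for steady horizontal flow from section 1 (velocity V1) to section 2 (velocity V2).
Formula: \Delta P = \frac{1}{2} \rho (V_1^2 - V_2^2)
Substituting knowns: -0.051838 = 0.5·rho·(4.764² − 10.36²)/1000
Solving for rho: rho = 2·(-0.051838·1000)/(4.764² − 10.36²) = 1.225 kg/m³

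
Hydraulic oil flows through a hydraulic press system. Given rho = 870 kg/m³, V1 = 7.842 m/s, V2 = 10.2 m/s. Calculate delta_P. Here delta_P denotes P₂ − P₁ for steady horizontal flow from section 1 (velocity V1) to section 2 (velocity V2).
Formula: \Delta P = \frac{1}{2} \rho (V_1^2 - V_2^2)
delta_P = 0.5·870·(7.842² − 10.2²)/1000 = -18.51 kPa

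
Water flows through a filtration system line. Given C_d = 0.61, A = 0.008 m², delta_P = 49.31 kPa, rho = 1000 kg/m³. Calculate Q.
Formula: Q = C_d A \sqrt{\frac{2 \Delta P}{\rho}}
Q = 0.61·0.008·√(2·(49.31·1000)/1000)·1000 = 48.46 L/s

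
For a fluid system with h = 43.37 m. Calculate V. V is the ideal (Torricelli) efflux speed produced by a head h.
Formula: V = \sqrt{2 g h}
V = √(2·9.81·43.37) = 29.17 m/s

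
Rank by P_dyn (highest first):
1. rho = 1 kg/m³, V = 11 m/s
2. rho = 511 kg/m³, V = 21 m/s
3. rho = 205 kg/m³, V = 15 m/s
Case 1: P_dyn = 0.0605 kPa
Case 2: P_dyn = 112.7 kPa
Case 3: P_dyn = 23.06 kPa
Ranking (highest first): 2, 3, 1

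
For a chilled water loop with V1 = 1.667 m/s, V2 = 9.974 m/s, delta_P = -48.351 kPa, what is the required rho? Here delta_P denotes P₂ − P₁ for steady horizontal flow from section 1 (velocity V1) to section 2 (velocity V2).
Formula: \Delta P = \frac{1}{2} \rho (V_1^2 - V_2^2)
Substituting knowns: -48.351 = 0.5·rho·(1.667² − 9.974²)/1000
Solving for rho: rho = 2·(-48.351·1000)/(1.667² − 9.974²) = 1000 kg/m³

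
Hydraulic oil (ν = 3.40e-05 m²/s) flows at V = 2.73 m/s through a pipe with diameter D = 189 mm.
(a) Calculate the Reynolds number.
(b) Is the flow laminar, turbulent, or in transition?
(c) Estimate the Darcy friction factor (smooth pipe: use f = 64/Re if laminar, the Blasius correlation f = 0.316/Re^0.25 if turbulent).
(a) Re = V·D/ν = 2.73·0.189/3.40e-05 = 15176
(b) Flow regime: turbulent (Re > 4000)
(c) Friction factor: f = 0.316/Re^0.25 = 0.316/15176^0.25 = 0.02847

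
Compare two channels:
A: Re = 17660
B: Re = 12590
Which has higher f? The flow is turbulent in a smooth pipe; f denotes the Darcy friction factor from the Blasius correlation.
f(A) = 0.02741, f(B) = 0.02983. Answer: B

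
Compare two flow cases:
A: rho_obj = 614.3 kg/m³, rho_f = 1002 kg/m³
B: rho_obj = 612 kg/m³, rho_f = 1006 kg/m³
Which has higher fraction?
fraction(A) = 0.6131, fraction(B) = 0.6083. Answer: A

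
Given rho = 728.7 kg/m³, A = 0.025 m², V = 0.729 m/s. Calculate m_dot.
Formula: \dot{m} = \rho A V
m_dot = 728.7·0.025·0.729 = 13.28 kg/s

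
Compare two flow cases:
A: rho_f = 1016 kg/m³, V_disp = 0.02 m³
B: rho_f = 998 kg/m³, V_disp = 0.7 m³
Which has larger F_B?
F_B(A) = 199.3 N, F_B(B) = 6853 N. Answer: B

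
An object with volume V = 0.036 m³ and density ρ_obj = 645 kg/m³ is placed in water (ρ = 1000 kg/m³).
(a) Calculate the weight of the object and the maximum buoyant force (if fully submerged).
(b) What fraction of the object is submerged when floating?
(a) W=rho_obj*g*V=645*9.81*0.036=227.8 N; F_B(max)=rho*g*V=1000*9.81*0.036=353.2 N
(b) Floating fraction=rho_obj/rho=645/1000=0.645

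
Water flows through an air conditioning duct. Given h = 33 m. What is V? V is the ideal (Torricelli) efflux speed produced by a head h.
Formula: V = \sqrt{2 g h}
V = √(2·9.81·33) = 25.45 m/s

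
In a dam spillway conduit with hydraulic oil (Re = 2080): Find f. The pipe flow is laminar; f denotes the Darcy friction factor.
Formula: f = \frac{64}{Re}
f = 64/2080 = 0.03077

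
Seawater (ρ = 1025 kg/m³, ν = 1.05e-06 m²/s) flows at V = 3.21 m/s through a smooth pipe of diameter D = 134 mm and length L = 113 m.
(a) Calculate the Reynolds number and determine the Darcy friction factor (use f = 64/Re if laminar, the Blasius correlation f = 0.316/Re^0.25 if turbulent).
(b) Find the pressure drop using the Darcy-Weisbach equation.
(a) Re = V·D/ν = 3.21·0.134/1.05e-06 = 409660 → turbulent (Re > 4000); f = 0.316/Re^0.25 = 0.316/409660^0.25 = 0.012491 (Blasius is strictly valid for Re ≲ 1e5; used here as the smooth-pipe estimate the problem specifies)
(b) Darcy-Weisbach: ΔP = f·(L/D)·½ρV²/1000 = 0.012491·(113/0.134)·½·1025·3.21²/1000 = 55.63 kPa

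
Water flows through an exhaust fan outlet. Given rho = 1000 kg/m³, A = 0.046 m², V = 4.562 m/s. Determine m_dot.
Formula: \dot{m} = \rho A V
m_dot = 1000·0.046·4.562 = 209.9 kg/s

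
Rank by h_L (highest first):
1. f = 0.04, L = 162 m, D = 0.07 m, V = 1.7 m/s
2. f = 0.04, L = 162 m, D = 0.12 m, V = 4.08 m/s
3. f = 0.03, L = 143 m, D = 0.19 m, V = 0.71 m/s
Case 1: h_L = 13.64 m
Case 2: h_L = 45.82 m
Case 3: h_L = 0.5801 m
Ranking (highest first): 2, 1, 3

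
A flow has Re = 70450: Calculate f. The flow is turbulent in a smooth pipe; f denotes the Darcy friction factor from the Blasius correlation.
Formula: f = \frac{0.316}{Re^{0.25}}
f = 0.316/70450^0.25 = 0.0194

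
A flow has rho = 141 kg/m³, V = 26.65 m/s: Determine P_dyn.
Formula: P_{dyn} = \frac{1}{2} \rho V^2
P_dyn = 0.5·141·26.65²/1000 = 50.07 kPa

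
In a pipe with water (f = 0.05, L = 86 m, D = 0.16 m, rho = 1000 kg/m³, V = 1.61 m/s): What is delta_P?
Formula: \Delta P = f \frac{L}{D} \frac{\rho V^2}{2}
delta_P = 0.05·(86/0.16)·0.5·1000·1.61²/1000 = 34.83 kPa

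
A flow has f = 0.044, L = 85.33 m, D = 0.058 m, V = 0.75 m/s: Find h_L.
Formula: h_L = f \frac{L}{D} \frac{V^2}{2g}
h_L = 0.044·(85.33/0.058)·0.75²/(2·9.81) = 1.856 m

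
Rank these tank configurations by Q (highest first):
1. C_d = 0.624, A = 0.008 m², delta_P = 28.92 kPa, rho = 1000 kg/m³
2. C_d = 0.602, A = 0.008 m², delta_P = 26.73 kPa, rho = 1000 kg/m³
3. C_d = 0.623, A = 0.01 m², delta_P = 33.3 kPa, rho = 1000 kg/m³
Case 1: Q = 37.97 L/s
Case 2: Q = 35.21 L/s
Case 3: Q = 50.84 L/s
Ranking (highest first): 3, 1, 2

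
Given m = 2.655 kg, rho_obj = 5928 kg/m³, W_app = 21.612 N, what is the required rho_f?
Formula: W_{app} = mg\left(1 - \frac{\rho_f}{\rho_{obj}}\right)
Substituting knowns: 21.612 = 2.655·9.81·(1 − rho_f/5928)
Solving for rho_f: rho_f = 5928·(1 − 21.612/(2.655·9.81)) = 1009 kg/m³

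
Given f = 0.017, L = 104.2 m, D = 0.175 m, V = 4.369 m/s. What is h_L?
Formula: h_L = f \frac{L}{D} \frac{V^2}{2g}
h_L = 0.017·(104.2/0.175)·4.369²/(2·9.81) = 9.848 m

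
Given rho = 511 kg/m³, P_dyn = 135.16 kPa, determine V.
Formula: P_{dyn} = \frac{1}{2} \rho V^2
Substituting knowns: 135.16 = 0.5·511·V²/1000
Solving for V: V = √(2·(135.16·1000)/511) = 23 m/s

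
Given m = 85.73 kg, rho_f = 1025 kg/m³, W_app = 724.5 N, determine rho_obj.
Formula: W_{app} = mg\left(1 - \frac{\rho_f}{\rho_{obj}}\right)
Substituting knowns: 724.5 = 85.73·9.81·(1 − 1025/rho_obj)
Solving for rho_obj: rho_obj = 1025/(1 − 724.5/(85.73·9.81)) = 7399 kg/m³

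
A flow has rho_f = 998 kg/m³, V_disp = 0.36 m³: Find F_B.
Formula: F_B = \rho_f g V_{disp}
F_B = 998·9.81·0.36 = 3525 N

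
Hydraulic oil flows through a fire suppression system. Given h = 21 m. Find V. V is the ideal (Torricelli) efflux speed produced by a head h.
Formula: V = \sqrt{2 g h}
V = √(2·9.81·21) = 20.3 m/s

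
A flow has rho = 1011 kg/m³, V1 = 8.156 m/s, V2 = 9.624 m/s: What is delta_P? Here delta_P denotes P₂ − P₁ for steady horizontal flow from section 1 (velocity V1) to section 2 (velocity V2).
Formula: \Delta P = \frac{1}{2} \rho (V_1^2 - V_2^2)
delta_P = 0.5·1011·(8.156² − 9.624²)/1000 = -13.19 kPa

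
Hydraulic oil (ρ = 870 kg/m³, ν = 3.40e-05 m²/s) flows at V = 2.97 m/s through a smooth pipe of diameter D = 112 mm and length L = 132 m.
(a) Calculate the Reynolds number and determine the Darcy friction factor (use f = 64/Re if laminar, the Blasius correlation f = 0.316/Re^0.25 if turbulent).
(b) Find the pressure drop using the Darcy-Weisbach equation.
(a) Re = V·D/ν = 2.97·0.112/3.40e-05 = 9783.5 → turbulent (Re > 4000); f = 0.316/Re^0.25 = 0.316/9783.5^0.25 = 0.031773
(b) Darcy-Weisbach: ΔP = f·(L/D)·½ρV²/1000 = 0.031773·(132/0.112)·½·870·2.97²/1000 = 143.7 kPa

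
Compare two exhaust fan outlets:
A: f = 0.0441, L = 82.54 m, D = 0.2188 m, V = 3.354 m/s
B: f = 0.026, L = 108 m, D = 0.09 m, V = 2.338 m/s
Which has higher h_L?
h_L(A) = 9.539 m, h_L(B) = 8.692 m. Answer: A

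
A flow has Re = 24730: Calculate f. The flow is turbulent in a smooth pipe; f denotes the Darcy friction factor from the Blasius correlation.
Formula: f = \frac{0.316}{Re^{0.25}}
f = 0.316/24730^0.25 = 0.0252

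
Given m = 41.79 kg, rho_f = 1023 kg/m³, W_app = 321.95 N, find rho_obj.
Formula: W_{app} = mg\left(1 - \frac{\rho_f}{\rho_{obj}}\right)
Substituting knowns: 321.95 = 41.79·9.81·(1 − 1023/rho_obj)
Solving for rho_obj: rho_obj = 1023/(1 − 321.95/(41.79·9.81)) = 4765 kg/m³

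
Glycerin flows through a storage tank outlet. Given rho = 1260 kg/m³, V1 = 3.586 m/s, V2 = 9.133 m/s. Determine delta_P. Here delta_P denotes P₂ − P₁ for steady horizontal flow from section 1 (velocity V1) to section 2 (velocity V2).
Formula: \Delta P = \frac{1}{2} \rho (V_1^2 - V_2^2)
delta_P = 0.5·1260·(3.586² − 9.133²)/1000 = -44.45 kPa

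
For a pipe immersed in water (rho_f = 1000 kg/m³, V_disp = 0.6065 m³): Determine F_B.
Formula: F_B = \rho_f g V_{disp}
F_B = 1000·9.81·0.6065 = 5950 N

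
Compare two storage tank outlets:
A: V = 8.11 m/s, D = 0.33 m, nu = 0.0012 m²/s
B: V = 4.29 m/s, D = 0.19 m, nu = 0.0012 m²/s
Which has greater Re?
Re(A) = 2230, Re(B) = 679.3. Answer: A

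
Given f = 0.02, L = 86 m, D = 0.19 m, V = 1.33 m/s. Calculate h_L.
Formula: h_L = f \frac{L}{D} \frac{V^2}{2g}
h_L = 0.02·(86/0.19)·1.33²/(2·9.81) = 0.8162 m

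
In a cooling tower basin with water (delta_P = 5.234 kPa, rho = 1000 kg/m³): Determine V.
Formula: V = \sqrt{\frac{2 \Delta P}{\rho}}
V = √(2·(5.234·1000)/1000) = 3.235 m/s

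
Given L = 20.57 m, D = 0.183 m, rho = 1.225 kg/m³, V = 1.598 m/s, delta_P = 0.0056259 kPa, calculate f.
Formula: \Delta P = f \frac{L}{D} \frac{\rho V^2}{2}
Substituting knowns: 0.0056259 = f·(20.57/0.183)·0.5·1.225·1.598²/1000
Solving for f: f = (0.0056259·1000)/((20.57/0.183)·0.5·1.225·1.598²) = 0.032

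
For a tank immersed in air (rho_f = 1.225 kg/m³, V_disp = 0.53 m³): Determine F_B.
Formula: F_B = \rho_f g V_{disp}
F_B = 1.225·9.81·0.53 = 6.369 N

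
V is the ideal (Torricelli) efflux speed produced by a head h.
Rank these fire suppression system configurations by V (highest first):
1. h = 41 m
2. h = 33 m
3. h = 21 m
Case 1: V = 28.36 m/s
Case 2: V = 25.45 m/s
Case 3: V = 20.3 m/s
Ranking (highest first): 1, 2, 3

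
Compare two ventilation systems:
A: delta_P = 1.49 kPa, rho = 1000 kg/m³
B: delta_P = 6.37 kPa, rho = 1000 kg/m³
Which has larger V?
V(A) = 1.726 m/s, V(B) = 3.569 m/s. Answer: B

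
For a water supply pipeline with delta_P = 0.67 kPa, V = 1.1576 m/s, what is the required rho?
Formula: V = \sqrt{\frac{2 \Delta P}{\rho}}
Substituting knowns: 1.1576 = √(2·(0.67·1000)/rho)
Solving for rho: rho = 2·(0.67·1000)/1.1576² = 1000 kg/m³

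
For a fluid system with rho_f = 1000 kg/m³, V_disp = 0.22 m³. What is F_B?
Formula: F_B = \rho_f g V_{disp}
F_B = 1000·9.81·0.22 = 2158 N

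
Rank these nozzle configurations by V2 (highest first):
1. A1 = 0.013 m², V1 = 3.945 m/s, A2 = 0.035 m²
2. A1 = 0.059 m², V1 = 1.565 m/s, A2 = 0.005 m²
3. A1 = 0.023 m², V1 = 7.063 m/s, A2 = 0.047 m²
Case 1: V2 = 1.465 m/s
Case 2: V2 = 18.47 m/s
Case 3: V2 = 3.456 m/s
Ranking (highest first): 2, 3, 1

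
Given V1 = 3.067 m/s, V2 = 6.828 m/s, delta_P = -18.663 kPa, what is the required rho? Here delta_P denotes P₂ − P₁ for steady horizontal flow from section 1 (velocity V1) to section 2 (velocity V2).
Formula: \Delta P = \frac{1}{2} \rho (V_1^2 - V_2^2)
Substituting knowns: -18.663 = 0.5·rho·(3.067² − 6.828²)/1000
Solving for rho: rho = 2·(-18.663·1000)/(3.067² − 6.828²) = 1003 kg/m³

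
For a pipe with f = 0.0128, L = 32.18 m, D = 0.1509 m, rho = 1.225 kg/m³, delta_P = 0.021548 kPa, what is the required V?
Formula: \Delta P = f \frac{L}{D} \frac{\rho V^2}{2}
Substituting knowns: 0.021548 = 0.0128·(32.18/0.1509)·0.5·1.225·V²/1000
Solving for V: V = √((0.021548·1000)/(0.0128·(32.18/0.1509)·0.5·1.225)) = 3.59 m/s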